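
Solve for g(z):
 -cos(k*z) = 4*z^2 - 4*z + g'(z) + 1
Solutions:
 g(z) = C1 - 4*z^3/3 + 2*z^2 - z - sin(k*z)/k


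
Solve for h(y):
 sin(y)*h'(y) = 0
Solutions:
 h(y) = C1


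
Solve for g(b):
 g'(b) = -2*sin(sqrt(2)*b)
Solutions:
 g(b) = C1 + sqrt(2)*cos(sqrt(2)*b)


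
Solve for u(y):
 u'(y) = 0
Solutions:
 u(y) = C1


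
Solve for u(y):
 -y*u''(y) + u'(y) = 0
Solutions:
 u(y) = C1 + C2*y^2


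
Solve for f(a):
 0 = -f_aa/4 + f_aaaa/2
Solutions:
 f(a) = C1 + C2*a + C3*exp(-sqrt(2)*a/2) + C4*exp(sqrt(2)*a/2)


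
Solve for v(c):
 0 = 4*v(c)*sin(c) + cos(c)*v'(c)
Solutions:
 v(c) = C1*cos(c)^4


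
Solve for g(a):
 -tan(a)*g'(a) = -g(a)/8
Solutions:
 g(a) = C1*sin(a)^(1/8)


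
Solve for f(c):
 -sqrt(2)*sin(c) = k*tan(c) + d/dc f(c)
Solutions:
 f(c) = C1 + k*log(cos(c)) + sqrt(2)*cos(c)


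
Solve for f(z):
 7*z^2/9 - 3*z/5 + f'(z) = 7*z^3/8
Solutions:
 f(z) = C1 + 7*z^4/32 - 7*z^3/27 + 3*z^2/10


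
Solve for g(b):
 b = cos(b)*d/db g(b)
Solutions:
 g(b) = C1 + Integral(b/cos(b), b)


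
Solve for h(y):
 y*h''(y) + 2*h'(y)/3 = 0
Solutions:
 h(y) = C1 + C2*y^(1/3)


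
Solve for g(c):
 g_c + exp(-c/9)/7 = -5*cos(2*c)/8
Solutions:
 g(c) = C1 - 5*sin(2*c)/16 + 9*exp(-c/9)/7


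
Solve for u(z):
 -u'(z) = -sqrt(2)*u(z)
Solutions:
 u(z) = C1*exp(sqrt(2)*z)


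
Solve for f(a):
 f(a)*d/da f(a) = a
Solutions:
 f(a) = -sqrt(C1 + a^2)
 f(a) = sqrt(C1 + a^2)


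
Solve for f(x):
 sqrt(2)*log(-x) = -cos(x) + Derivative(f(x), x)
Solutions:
 f(x) = C1 + sqrt(2)*x*(log(-x) - 1) + sin(x)


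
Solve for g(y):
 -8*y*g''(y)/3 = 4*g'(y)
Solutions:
 g(y) = C1 + C2/sqrt(y)


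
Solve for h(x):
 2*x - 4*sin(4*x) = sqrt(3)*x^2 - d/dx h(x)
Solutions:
 h(x) = C1 + sqrt(3)*x^3/3 - x^2 - cos(4*x)


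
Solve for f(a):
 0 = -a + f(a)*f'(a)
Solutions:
 f(a) = -sqrt(C1 + a^2)
 f(a) = sqrt(C1 + a^2)


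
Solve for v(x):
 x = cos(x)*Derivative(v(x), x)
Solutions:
 v(x) = C1 + Integral(x/cos(x), x)


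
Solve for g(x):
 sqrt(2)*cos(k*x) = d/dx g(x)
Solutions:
 g(x) = C1 + sqrt(2)*sin(k*x)/k


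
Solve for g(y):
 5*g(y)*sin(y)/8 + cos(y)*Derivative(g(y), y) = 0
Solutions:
 g(y) = C1*cos(y)^(5/8)


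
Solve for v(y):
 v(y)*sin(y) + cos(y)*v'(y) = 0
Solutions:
 v(y) = C1*cos(y)


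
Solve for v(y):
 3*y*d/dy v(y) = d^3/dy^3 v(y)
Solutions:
 v(y) = C1 + Integral(C2*airyai(3^(1/3)*y) + C3*airybi(3^(1/3)*y), y)


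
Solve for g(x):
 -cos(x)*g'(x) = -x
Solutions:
 g(x) = C1 + Integral(x/cos(x), x)


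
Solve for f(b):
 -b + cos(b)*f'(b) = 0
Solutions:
 f(b) = C1 + Integral(b/cos(b), b)


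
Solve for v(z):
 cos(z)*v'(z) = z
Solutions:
 v(z) = C1 + Integral(z/cos(z), z)


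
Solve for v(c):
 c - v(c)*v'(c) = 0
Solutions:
 v(c) = -sqrt(C1 + c^2)
 v(c) = sqrt(C1 + c^2)


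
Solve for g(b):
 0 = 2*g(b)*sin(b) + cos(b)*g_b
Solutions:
 g(b) = C1*cos(b)^2


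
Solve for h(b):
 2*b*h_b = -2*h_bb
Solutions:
 h(b) = C1 + C2*erf(sqrt(2)*b/2)


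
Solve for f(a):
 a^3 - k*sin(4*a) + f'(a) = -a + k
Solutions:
 f(a) = C1 - a^4/4 - a^2/2 + a*k - k*cos(4*a)/4


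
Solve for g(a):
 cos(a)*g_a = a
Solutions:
 g(a) = C1 + Integral(a/cos(a), a)


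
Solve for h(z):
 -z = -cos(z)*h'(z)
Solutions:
 h(z) = C1 + Integral(z/cos(z), z)


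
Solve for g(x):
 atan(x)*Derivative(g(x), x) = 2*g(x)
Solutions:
 g(x) = C1*exp(2*Integral(1/atan(x), x))


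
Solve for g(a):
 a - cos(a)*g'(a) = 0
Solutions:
 g(a) = C1 + Integral(a/cos(a), a)


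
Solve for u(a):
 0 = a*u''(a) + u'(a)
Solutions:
 u(a) = C1 + C2*log(a)


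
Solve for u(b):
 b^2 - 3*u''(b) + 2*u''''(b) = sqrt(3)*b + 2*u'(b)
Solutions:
 u(b) = C1 + C2*exp(-2^(1/3)*b*(2^(1/3)/(sqrt(2) + 2)^(1/3) + (sqrt(2) + 2)^(1/3))/4)*sin(2^(1/3)*sqrt(3)*b*(-(sqrt(2) + 2)^(1/3) + 2^(1/3)/(sqrt(2) + 2)^(1/3))/4) + C3*exp(-2^(1/3)*b*(2^(1/3)/(sqrt(2) + 2)^(1/3) + (sqrt(2) + 2)^(1/3))/4)*cos(2^(1/3)*sqrt(3)*b*(-(sqrt(2) + 2)^(1/3) + 2^(1/3)/(sqrt(2) + 2)^(1/3))/4) + C4*exp(2^(1/3)*b*(2^(1/3)/(sqrt(2) + 2)^(1/3) + (sqrt(2) + 2)^(1/3))/2) + b^3/6 - 3*b^2/4 - sqrt(3)*b^2/4 + 3*sqrt(3)*b/4 + 9*b/4


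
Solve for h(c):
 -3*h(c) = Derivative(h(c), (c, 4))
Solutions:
 h(c) = (C1*sin(sqrt(2)*3^(1/4)*c/2) + C2*cos(sqrt(2)*3^(1/4)*c/2))*exp(-sqrt(2)*3^(1/4)*c/2) + (C3*sin(sqrt(2)*3^(1/4)*c/2) + C4*cos(sqrt(2)*3^(1/4)*c/2))*exp(sqrt(2)*3^(1/4)*c/2)


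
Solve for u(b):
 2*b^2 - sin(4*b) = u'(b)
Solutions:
 u(b) = C1 + 2*b^3/3 + cos(4*b)/4


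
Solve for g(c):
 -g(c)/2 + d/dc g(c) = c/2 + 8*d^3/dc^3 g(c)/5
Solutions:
 g(c) = C1*exp(30^(1/3)*c*(30^(1/3)/(sqrt(51) + 9)^(1/3) + (sqrt(51) + 9)^(1/3))/24)*sin(10^(1/3)*3^(1/6)*c*(-3^(2/3)*(sqrt(51) + 9)^(1/3) + 3*10^(1/3)/(sqrt(51) + 9)^(1/3))/24) + C2*exp(30^(1/3)*c*(30^(1/3)/(sqrt(51) + 9)^(1/3) + (sqrt(51) + 9)^(1/3))/24)*cos(10^(1/3)*3^(1/6)*c*(-3^(2/3)*(sqrt(51) + 9)^(1/3) + 3*10^(1/3)/(sqrt(51) + 9)^(1/3))/24) + C3*exp(-30^(1/3)*c*(30^(1/3)/(sqrt(51) + 9)^(1/3) + (sqrt(51) + 9)^(1/3))/12) - c - 2


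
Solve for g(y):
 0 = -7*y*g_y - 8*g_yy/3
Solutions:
 g(y) = C1 + C2*erf(sqrt(21)*y/4)


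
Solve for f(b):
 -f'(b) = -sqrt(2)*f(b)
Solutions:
 f(b) = C1*exp(sqrt(2)*b)


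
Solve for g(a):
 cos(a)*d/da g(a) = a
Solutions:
 g(a) = C1 + Integral(a/cos(a), a)


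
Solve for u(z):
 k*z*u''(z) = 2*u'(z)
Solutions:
 u(z) = C1 + z^(((re(k) + 2)*re(k) + im(k)^2)/(re(k)^2 + im(k)^2))*(C2*sin(2*log(z)*Abs(im(k))/(re(k)^2 + im(k)^2)) + C3*cos(2*log(z)*im(k)/(re(k)^2 + im(k)^2)))


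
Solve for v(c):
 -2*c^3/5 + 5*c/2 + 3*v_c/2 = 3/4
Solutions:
 v(c) = C1 + c^4/15 - 5*c^2/6 + c/2


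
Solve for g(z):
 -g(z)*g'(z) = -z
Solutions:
 g(z) = -sqrt(C1 + z^2)
 g(z) = sqrt(C1 + z^2)


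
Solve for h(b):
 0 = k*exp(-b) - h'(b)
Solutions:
 h(b) = C1 - k*exp(-b)


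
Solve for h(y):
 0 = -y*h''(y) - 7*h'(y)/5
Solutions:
 h(y) = C1 + C2/y^(2/5)


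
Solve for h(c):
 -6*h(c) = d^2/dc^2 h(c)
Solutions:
 h(c) = C1*sin(sqrt(6)*c) + C2*cos(sqrt(6)*c)


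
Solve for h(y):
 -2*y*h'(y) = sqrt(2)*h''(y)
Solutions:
 h(y) = C1 + C2*erf(2^(3/4)*y/2)


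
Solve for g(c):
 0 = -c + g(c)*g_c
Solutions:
 g(c) = -sqrt(C1 + c^2)
 g(c) = sqrt(C1 + c^2)


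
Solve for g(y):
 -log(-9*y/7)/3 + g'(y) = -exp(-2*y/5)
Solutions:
 g(y) = C1 + y*log(-y)/3 + y*(-log(7) - 1 + 2*log(3))/3 + 5*exp(-2*y/5)/2


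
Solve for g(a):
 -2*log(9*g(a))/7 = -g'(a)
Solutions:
 -7*Integral(1/(log(_y) + 2*log(3)), (_y, g(a)))/2 = C1 - a


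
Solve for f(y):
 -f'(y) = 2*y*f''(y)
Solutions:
 f(y) = C1 + C2*sqrt(y)


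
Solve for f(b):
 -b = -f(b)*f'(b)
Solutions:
 f(b) = -sqrt(C1 + b^2)
 f(b) = sqrt(C1 + b^2)


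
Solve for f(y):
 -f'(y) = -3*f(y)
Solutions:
 f(y) = C1*exp(3*y)


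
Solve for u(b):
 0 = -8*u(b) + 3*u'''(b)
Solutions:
 u(b) = C3*exp(2*3^(2/3)*b/3) + (C1*sin(3^(1/6)*b) + C2*cos(3^(1/6)*b))*exp(-3^(2/3)*b/3)


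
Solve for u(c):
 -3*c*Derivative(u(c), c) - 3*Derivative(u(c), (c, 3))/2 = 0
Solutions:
 u(c) = C1 + Integral(C2*airyai(-2^(1/3)*c) + C3*airybi(-2^(1/3)*c), c)


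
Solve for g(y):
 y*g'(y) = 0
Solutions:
 g(y) = C1


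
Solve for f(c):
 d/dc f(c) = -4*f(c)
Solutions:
 f(c) = C1*exp(-4*c)


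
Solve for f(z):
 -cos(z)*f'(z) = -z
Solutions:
 f(z) = C1 + Integral(z/cos(z), z)


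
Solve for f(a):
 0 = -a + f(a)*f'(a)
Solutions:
 f(a) = -sqrt(C1 + a^2)
 f(a) = sqrt(C1 + a^2)


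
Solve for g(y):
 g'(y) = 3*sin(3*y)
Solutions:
 g(y) = C1 - cos(3*y)


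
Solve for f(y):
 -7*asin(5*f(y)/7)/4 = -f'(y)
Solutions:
 Integral(1/asin(5*_y/7), (_y, f(y))) = C1 + 7*y/4


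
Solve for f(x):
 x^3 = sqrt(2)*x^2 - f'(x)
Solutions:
 f(x) = C1 - x^4/4 + sqrt(2)*x^3/3


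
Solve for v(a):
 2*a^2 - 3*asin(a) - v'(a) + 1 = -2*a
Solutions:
 v(a) = C1 + 2*a^3/3 + a^2 - 3*a*asin(a) + a - 3*sqrt(1 - a^2)


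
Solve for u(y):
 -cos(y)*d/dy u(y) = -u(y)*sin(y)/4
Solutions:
 u(y) = C1/cos(y)^(1/4)


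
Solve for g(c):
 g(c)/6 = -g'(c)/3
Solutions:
 g(c) = C1*exp(-c/2)


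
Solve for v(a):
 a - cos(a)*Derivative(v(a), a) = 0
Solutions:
 v(a) = C1 + Integral(a/cos(a), a)


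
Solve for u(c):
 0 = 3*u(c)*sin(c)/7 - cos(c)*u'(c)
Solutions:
 u(c) = C1/cos(c)^(3/7)


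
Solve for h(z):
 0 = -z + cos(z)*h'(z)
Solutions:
 h(z) = C1 + Integral(z/cos(z), z)


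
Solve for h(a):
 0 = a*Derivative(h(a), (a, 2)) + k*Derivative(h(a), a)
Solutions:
 h(a) = C1 + a^(1 - re(k))*(C2*sin(log(a)*Abs(im(k))) + C3*cos(log(a)*im(k)))


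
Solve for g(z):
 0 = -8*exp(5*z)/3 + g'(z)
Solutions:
 g(z) = C1 + 8*exp(5*z)/15


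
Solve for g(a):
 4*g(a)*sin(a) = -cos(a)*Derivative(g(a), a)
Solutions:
 g(a) = C1*cos(a)^4


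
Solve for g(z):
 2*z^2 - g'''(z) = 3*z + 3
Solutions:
 g(z) = C1 + C2*z + C3*z^2 + z^5/30 - z^4/8 - z^3/2


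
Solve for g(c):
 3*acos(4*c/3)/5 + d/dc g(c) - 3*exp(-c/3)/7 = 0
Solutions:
 g(c) = C1 - 3*c*acos(4*c/3)/5 + 3*sqrt(9 - 16*c^2)/20 - 9*exp(-c/3)/7


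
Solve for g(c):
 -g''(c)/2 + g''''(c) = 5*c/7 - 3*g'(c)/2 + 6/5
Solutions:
 g(c) = C1 + C2*exp(6^(1/3)*c*(6^(1/3)/(sqrt(723) + 27)^(1/3) + (sqrt(723) + 27)^(1/3))/12)*sin(2^(1/3)*3^(1/6)*c*(-3^(2/3)*(sqrt(723) + 27)^(1/3) + 3*2^(1/3)/(sqrt(723) + 27)^(1/3))/12) + C3*exp(6^(1/3)*c*(6^(1/3)/(sqrt(723) + 27)^(1/3) + (sqrt(723) + 27)^(1/3))/12)*cos(2^(1/3)*3^(1/6)*c*(-3^(2/3)*(sqrt(723) + 27)^(1/3) + 3*2^(1/3)/(sqrt(723) + 27)^(1/3))/12) + C4*exp(-6^(1/3)*c*(6^(1/3)/(sqrt(723) + 27)^(1/3) + (sqrt(723) + 27)^(1/3))/6) + 5*c^2/21 + 302*c/315


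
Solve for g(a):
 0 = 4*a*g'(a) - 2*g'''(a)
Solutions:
 g(a) = C1 + Integral(C2*airyai(2^(1/3)*a) + C3*airybi(2^(1/3)*a), a)


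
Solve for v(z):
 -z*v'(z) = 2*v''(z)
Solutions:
 v(z) = C1 + C2*erf(z/2)


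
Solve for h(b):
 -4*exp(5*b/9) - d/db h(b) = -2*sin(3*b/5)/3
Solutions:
 h(b) = C1 - 36*exp(5*b/9)/5 - 10*cos(3*b/5)/9


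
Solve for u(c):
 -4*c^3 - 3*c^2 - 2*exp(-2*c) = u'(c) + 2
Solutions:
 u(c) = C1 - c^4 - c^3 - 2*c + exp(-2*c)


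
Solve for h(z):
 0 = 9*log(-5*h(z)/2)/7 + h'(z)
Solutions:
 7*Integral(1/(log(-_y) - log(2) + log(5)), (_y, h(z)))/9 = C1 - z


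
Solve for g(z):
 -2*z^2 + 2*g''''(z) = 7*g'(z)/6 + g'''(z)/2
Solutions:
 g(z) = C1 + C2*exp(z*(-(12*sqrt(1771) + 505)^(1/3) - 1/(12*sqrt(1771) + 505)^(1/3) + 2)/24)*sin(sqrt(3)*z*(-(12*sqrt(1771) + 505)^(1/3) + (12*sqrt(1771) + 505)^(-1/3))/24) + C3*exp(z*(-(12*sqrt(1771) + 505)^(1/3) - 1/(12*sqrt(1771) + 505)^(1/3) + 2)/24)*cos(sqrt(3)*z*(-(12*sqrt(1771) + 505)^(1/3) + (12*sqrt(1771) + 505)^(-1/3))/24) + C4*exp(z*((12*sqrt(1771) + 505)^(-1/3) + 1 + (12*sqrt(1771) + 505)^(1/3))/12) - 4*z^3/7 + 72*z/49


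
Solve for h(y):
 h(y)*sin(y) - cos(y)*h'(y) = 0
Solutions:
 h(y) = C1/cos(y)


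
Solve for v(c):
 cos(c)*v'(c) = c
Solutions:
 v(c) = C1 + Integral(c/cos(c), c)


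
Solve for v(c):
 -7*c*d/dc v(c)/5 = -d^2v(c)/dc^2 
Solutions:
 v(c) = C1 + C2*erfi(sqrt(70)*c/10)


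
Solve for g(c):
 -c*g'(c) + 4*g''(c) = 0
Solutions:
 g(c) = C1 + C2*erfi(sqrt(2)*c/4)


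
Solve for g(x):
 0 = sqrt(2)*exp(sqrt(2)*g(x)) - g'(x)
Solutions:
 g(x) = sqrt(2)*(2*log(-1/(C1 + sqrt(2)*x)) - log(2))/4


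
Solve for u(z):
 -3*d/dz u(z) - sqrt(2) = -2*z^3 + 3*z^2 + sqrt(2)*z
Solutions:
 u(z) = C1 + z^4/6 - z^3/3 - sqrt(2)*z^2/6 - sqrt(2)*z/3


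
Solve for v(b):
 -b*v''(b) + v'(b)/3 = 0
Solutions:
 v(b) = C1 + C2*b^(4/3)


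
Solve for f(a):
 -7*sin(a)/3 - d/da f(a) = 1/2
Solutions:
 f(a) = C1 - a/2 + 7*cos(a)/3


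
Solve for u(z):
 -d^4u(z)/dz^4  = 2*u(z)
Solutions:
 u(z) = (C1*sin(2^(3/4)*z/2) + C2*cos(2^(3/4)*z/2))*exp(-2^(3/4)*z/2) + (C3*sin(2^(3/4)*z/2) + C4*cos(2^(3/4)*z/2))*exp(2^(3/4)*z/2)


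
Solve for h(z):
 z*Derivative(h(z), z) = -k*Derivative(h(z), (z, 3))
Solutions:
 h(z) = C1 + Integral(C2*airyai(z*(-1/k)^(1/3)) + C3*airybi(z*(-1/k)^(1/3)), z)


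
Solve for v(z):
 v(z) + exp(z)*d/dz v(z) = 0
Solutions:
 v(z) = C1*exp(exp(-z))


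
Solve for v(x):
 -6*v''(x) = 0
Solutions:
 v(x) = C1 + C2*x


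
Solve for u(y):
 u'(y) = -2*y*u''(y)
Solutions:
 u(y) = C1 + C2*sqrt(y)


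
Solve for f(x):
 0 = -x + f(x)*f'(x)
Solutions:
 f(x) = -sqrt(C1 + x^2)
 f(x) = sqrt(C1 + x^2)


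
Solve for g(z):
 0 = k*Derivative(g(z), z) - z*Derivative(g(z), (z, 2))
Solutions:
 g(z) = C1 + z^(re(k) + 1)*(C2*sin(log(z)*Abs(im(k))) + C3*cos(log(z)*im(k)))


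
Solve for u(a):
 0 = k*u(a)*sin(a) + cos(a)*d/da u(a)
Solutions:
 u(a) = C1*exp(k*log(cos(a)))


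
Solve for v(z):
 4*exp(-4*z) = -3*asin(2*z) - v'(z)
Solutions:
 v(z) = C1 - 3*z*asin(2*z) - 3*sqrt(1 - 4*z^2)/2 + exp(-4*z)


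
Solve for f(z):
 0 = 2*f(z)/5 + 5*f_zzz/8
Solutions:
 f(z) = C3*exp(-2*10^(1/3)*z/5) + (C1*sin(10^(1/3)*sqrt(3)*z/5) + C2*cos(10^(1/3)*sqrt(3)*z/5))*exp(10^(1/3)*z/5)


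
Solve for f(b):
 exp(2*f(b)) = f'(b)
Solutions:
 f(b) = log(-sqrt(-1/(C1 + b))) - log(2)/2
 f(b) = log(-1/(C1 + b))/2 - log(2)/2


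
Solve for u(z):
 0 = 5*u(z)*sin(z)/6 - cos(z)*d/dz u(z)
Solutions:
 u(z) = C1/cos(z)^(5/6)


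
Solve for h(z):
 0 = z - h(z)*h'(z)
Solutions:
 h(z) = -sqrt(C1 + z^2)
 h(z) = sqrt(C1 + z^2)


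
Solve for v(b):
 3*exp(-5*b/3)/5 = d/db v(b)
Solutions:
 v(b) = C1 - 9*exp(-5*b/3)/25


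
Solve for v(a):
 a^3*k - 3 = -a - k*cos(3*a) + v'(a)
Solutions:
 v(a) = C1 + a^4*k/4 + a^2/2 - 3*a + k*sin(3*a)/3


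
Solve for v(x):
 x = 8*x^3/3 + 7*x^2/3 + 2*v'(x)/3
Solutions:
 v(x) = C1 - x^4 - 7*x^3/6 + 3*x^2/4


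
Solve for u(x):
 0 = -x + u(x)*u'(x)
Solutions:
 u(x) = -sqrt(C1 + x^2)
 u(x) = sqrt(C1 + x^2)


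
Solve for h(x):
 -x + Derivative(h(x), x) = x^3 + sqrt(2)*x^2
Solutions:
 h(x) = C1 + x^4/4 + sqrt(2)*x^3/3 + x^2/2


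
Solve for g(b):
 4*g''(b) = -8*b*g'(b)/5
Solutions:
 g(b) = C1 + C2*erf(sqrt(5)*b/5)


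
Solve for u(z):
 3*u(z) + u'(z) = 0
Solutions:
 u(z) = C1*exp(-3*z)


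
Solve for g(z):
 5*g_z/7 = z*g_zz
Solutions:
 g(z) = C1 + C2*z^(12/7)


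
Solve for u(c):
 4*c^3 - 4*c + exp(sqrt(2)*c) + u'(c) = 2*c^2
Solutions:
 u(c) = C1 - c^4 + 2*c^3/3 + 2*c^2 - sqrt(2)*exp(sqrt(2)*c)/2


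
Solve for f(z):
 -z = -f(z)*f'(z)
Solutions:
 f(z) = -sqrt(C1 + z^2)
 f(z) = sqrt(C1 + z^2)


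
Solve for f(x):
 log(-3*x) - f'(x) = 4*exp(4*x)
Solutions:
 f(x) = C1 + x*log(-x) + x*(-1 + log(3)) - exp(4*x)


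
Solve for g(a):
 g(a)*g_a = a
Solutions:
 g(a) = -sqrt(C1 + a^2)
 g(a) = sqrt(C1 + a^2)


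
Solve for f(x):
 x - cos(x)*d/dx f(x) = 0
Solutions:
 f(x) = C1 + Integral(x/cos(x), x)


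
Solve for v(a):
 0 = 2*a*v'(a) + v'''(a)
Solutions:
 v(a) = C1 + Integral(C2*airyai(-2^(1/3)*a) + C3*airybi(-2^(1/3)*a), a)


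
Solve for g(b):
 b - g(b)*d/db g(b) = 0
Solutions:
 g(b) = -sqrt(C1 + b^2)
 g(b) = sqrt(C1 + b^2)


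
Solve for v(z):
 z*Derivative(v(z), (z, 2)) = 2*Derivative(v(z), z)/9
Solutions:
 v(z) = C1 + C2*z^(11/9)


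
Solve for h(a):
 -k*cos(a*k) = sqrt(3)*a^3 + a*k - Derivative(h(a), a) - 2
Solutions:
 h(a) = C1 + sqrt(3)*a^4/4 + a^2*k/2 - 2*a + sin(a*k)


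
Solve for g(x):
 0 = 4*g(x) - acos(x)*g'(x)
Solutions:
 g(x) = C1*exp(4*Integral(1/acos(x), x))


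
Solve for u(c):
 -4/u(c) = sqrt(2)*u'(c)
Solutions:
 u(c) = -sqrt(C1 - 4*sqrt(2)*c)
 u(c) = sqrt(C1 - 4*sqrt(2)*c)


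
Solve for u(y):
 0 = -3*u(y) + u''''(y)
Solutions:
 u(y) = C1*exp(-3^(1/4)*y) + C2*exp(3^(1/4)*y) + C3*sin(3^(1/4)*y) + C4*cos(3^(1/4)*y)


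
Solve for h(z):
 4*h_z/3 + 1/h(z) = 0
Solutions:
 h(z) = -sqrt(C1 - 6*z)/2
 h(z) = sqrt(C1 - 6*z)/2


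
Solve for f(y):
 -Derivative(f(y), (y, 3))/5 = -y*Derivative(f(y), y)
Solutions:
 f(y) = C1 + Integral(C2*airyai(5^(1/3)*y) + C3*airybi(5^(1/3)*y), y)


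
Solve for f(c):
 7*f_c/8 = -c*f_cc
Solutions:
 f(c) = C1 + C2*c^(1/8)


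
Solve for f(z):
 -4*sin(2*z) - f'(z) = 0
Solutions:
 f(z) = C1 + 2*cos(2*z)


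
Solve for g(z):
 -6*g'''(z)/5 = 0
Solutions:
 g(z) = C1 + C2*z + C3*z^2


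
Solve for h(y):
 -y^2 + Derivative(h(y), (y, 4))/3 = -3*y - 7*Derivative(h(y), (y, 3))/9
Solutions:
 h(y) = C1 + C2*y + C3*y^2 + C4*exp(-7*y/3) + 3*y^5/140 - 81*y^4/392 + 243*y^3/686


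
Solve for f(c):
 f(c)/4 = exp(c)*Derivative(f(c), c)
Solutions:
 f(c) = C1*exp(-exp(-c)/4)


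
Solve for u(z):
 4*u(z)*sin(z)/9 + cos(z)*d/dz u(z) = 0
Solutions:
 u(z) = C1*cos(z)^(4/9)


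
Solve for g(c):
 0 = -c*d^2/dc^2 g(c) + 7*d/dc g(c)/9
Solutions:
 g(c) = C1 + C2*c^(16/9)


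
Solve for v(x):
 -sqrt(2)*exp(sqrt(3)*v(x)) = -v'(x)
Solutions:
 v(x) = sqrt(3)*(2*log(-1/(C1 + sqrt(2)*x)) - log(3))/6


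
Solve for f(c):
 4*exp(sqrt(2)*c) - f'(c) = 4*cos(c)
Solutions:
 f(c) = C1 + 2*sqrt(2)*exp(sqrt(2)*c) - 4*sin(c)


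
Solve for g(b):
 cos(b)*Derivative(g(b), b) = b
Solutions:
 g(b) = C1 + Integral(b/cos(b), b)


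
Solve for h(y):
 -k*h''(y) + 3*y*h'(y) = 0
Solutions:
 h(y) = C1 + C2*erf(sqrt(6)*y*sqrt(-1/k)/2)/sqrt(-1/k)


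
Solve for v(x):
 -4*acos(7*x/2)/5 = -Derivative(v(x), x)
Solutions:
 v(x) = C1 + 4*x*acos(7*x/2)/5 - 4*sqrt(4 - 49*x^2)/35


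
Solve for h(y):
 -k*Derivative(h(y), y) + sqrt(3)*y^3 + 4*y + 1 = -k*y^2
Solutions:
 h(y) = C1 + y^3/3 + sqrt(3)*y^4/(4*k) + 2*y^2/k + y/k


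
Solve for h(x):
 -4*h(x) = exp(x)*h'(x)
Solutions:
 h(x) = C1*exp(4*exp(-x))


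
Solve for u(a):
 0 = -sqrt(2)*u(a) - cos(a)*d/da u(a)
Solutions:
 u(a) = C1*(sin(a) - 1)^(sqrt(2)/2)/(sin(a) + 1)^(sqrt(2)/2)


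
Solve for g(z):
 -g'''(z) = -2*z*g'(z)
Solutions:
 g(z) = C1 + Integral(C2*airyai(2^(1/3)*z) + C3*airybi(2^(1/3)*z), z)


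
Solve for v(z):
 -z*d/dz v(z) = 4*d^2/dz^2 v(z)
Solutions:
 v(z) = C1 + C2*erf(sqrt(2)*z/4)


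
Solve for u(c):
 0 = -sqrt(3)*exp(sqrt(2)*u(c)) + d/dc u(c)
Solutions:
 u(c) = sqrt(2)*(2*log(-1/(C1 + sqrt(3)*c)) - log(2))/4


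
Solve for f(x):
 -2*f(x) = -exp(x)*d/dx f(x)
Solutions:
 f(x) = C1*exp(-2*exp(-x))


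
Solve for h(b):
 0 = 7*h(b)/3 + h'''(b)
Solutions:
 h(b) = C3*exp(-3^(2/3)*7^(1/3)*b/3) + (C1*sin(3^(1/6)*7^(1/3)*b/2) + C2*cos(3^(1/6)*7^(1/3)*b/2))*exp(3^(2/3)*7^(1/3)*b/6)


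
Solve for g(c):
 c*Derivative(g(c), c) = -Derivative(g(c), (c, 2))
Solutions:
 g(c) = C1 + C2*erf(sqrt(2)*c/2)


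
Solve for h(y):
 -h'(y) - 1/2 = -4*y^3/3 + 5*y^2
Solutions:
 h(y) = C1 + y^4/3 - 5*y^3/3 - y/2


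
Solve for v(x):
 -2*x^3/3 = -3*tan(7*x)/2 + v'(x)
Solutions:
 v(x) = C1 - x^4/6 - 3*log(cos(7*x))/14


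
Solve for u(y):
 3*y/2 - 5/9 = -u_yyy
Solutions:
 u(y) = C1 + C2*y + C3*y^2 - y^4/16 + 5*y^3/54


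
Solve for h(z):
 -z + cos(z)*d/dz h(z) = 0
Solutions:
 h(z) = C1 + Integral(z/cos(z), z)


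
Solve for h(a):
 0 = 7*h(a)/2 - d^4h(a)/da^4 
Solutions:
 h(a) = C1*exp(-2^(3/4)*7^(1/4)*a/2) + C2*exp(2^(3/4)*7^(1/4)*a/2) + C3*sin(2^(3/4)*7^(1/4)*a/2) + C4*cos(2^(3/4)*7^(1/4)*a/2)


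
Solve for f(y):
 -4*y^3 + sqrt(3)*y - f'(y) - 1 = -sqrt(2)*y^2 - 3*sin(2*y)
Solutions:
 f(y) = C1 - y^4 + sqrt(2)*y^3/3 + sqrt(3)*y^2/2 - y - 3*cos(2*y)/2


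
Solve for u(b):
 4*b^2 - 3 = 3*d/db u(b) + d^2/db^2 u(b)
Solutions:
 u(b) = C1 + C2*exp(-3*b) + 4*b^3/9 - 4*b^2/9 - 19*b/27


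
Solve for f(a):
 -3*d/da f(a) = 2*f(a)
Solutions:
 f(a) = C1*exp(-2*a/3)


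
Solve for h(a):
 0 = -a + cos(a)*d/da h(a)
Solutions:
 h(a) = C1 + Integral(a/cos(a), a)


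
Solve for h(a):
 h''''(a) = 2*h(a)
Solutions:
 h(a) = C1*exp(-2^(1/4)*a) + C2*exp(2^(1/4)*a) + C3*sin(2^(1/4)*a) + C4*cos(2^(1/4)*a)


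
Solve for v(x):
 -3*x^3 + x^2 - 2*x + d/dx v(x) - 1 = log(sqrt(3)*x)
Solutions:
 v(x) = C1 + 3*x^4/4 - x^3/3 + x^2 + x*log(x) + x*log(3)/2


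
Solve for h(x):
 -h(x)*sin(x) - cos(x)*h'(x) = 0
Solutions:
 h(x) = C1*cos(x)


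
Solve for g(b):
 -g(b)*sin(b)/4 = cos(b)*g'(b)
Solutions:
 g(b) = C1*cos(b)^(1/4)


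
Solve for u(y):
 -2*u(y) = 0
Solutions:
 u(y) = 0


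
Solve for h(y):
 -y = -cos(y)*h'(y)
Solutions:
 h(y) = C1 + Integral(y/cos(y), y)


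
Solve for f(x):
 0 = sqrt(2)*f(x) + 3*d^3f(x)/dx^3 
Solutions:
 f(x) = C3*exp(-2^(1/6)*3^(2/3)*x/3) + (C1*sin(6^(1/6)*x/2) + C2*cos(6^(1/6)*x/2))*exp(2^(1/6)*3^(2/3)*x/6)


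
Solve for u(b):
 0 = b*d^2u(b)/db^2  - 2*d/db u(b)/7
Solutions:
 u(b) = C1 + C2*b^(9/7)


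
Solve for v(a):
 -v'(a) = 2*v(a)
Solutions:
 v(a) = C1*exp(-2*a)


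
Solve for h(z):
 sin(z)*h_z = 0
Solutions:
 h(z) = C1


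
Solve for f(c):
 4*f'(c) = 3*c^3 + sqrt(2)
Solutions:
 f(c) = C1 + 3*c^4/16 + sqrt(2)*c/4


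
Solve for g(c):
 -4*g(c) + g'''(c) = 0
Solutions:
 g(c) = C3*exp(2^(2/3)*c) + (C1*sin(2^(2/3)*sqrt(3)*c/2) + C2*cos(2^(2/3)*sqrt(3)*c/2))*exp(-2^(2/3)*c/2)


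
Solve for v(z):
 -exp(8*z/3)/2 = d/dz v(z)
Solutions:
 v(z) = C1 - 3*exp(8*z/3)/16


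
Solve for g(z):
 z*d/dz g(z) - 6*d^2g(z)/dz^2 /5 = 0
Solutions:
 g(z) = C1 + C2*erfi(sqrt(15)*z/6)


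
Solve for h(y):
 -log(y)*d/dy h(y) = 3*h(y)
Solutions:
 h(y) = C1*exp(-3*li(y))


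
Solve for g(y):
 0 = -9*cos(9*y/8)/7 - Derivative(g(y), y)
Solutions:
 g(y) = C1 - 8*sin(9*y/8)/7


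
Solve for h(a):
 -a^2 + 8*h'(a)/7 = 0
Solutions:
 h(a) = C1 + 7*a^3/24


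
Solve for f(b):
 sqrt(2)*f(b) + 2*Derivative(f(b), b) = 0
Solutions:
 f(b) = C1*exp(-sqrt(2)*b/2)


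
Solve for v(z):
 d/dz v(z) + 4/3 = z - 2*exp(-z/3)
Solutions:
 v(z) = C1 + z^2/2 - 4*z/3 + 6*exp(-z/3)


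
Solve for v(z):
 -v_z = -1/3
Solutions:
 v(z) = C1 + z/3


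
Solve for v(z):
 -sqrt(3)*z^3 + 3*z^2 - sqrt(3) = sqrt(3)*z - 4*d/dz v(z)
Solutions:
 v(z) = C1 + sqrt(3)*z^4/16 - z^3/4 + sqrt(3)*z^2/8 + sqrt(3)*z/4


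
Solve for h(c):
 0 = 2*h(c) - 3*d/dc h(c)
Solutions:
 h(c) = C1*exp(2*c/3)


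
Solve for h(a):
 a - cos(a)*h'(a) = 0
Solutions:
 h(a) = C1 + Integral(a/cos(a), a)


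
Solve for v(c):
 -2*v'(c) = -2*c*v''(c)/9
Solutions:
 v(c) = C1 + C2*c^10


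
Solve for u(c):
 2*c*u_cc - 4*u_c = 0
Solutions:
 u(c) = C1 + C2*c^3


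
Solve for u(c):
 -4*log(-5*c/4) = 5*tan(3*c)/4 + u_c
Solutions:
 u(c) = C1 - 4*c*log(-c) - 4*c*log(5) + 4*c + 8*c*log(2) + 5*log(cos(3*c))/12


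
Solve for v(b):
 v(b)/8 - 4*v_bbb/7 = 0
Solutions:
 v(b) = C3*exp(14^(1/3)*b/4) + (C1*sin(14^(1/3)*sqrt(3)*b/8) + C2*cos(14^(1/3)*sqrt(3)*b/8))*exp(-14^(1/3)*b/8)


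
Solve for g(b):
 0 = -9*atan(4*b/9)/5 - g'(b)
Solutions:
 g(b) = C1 - 9*b*atan(4*b/9)/5 + 81*log(16*b^2 + 81)/40


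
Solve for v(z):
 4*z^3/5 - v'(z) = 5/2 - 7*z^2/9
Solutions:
 v(z) = C1 + z^4/5 + 7*z^3/27 - 5*z/2


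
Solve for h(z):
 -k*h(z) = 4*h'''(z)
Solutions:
 h(z) = C1*exp(2^(1/3)*z*(-k)^(1/3)/2) + C2*exp(2^(1/3)*z*(-k)^(1/3)*(-1 + sqrt(3)*I)/4) + C3*exp(-2^(1/3)*z*(-k)^(1/3)*(1 + sqrt(3)*I)/4)


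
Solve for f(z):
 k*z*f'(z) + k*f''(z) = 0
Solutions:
 f(z) = C1 + C2*erf(sqrt(2)*z/2)


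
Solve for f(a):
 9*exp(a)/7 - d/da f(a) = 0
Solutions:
 f(a) = C1 + 9*exp(a)/7


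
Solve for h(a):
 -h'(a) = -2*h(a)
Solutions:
 h(a) = C1*exp(2*a)


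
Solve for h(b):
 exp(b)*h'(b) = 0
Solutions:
 h(b) = C1


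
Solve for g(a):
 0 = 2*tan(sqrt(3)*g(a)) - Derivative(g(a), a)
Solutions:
 g(a) = sqrt(3)*(pi - asin(C1*exp(2*sqrt(3)*a)))/3
 g(a) = sqrt(3)*asin(C1*exp(2*sqrt(3)*a))/3


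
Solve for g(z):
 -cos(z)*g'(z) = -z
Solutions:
 g(z) = C1 + Integral(z/cos(z), z)


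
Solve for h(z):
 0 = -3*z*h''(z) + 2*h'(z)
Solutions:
 h(z) = C1 + C2*z^(5/3)


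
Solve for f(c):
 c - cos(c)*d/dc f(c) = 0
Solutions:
 f(c) = C1 + Integral(c/cos(c), c)


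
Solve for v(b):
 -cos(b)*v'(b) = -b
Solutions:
 v(b) = C1 + Integral(b/cos(b), b)


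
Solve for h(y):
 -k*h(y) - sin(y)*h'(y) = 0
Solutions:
 h(y) = C1*exp(k*(-log(cos(y) - 1) + log(cos(y) + 1))/2)


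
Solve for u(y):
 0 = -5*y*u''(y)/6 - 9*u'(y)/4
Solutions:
 u(y) = C1 + C2/y^(17/10)


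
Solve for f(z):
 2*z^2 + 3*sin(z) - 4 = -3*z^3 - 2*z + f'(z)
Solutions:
 f(z) = C1 + 3*z^4/4 + 2*z^3/3 + z^2 - 4*z - 3*cos(z)


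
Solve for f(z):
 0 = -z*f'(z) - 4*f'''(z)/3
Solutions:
 f(z) = C1 + Integral(C2*airyai(-6^(1/3)*z/2) + C3*airybi(-6^(1/3)*z/2), z)


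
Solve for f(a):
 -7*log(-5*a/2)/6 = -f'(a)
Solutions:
 f(a) = C1 + 7*a*log(-a)/6 + 7*a*(-1 - log(2) + log(5))/6


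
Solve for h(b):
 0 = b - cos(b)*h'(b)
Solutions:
 h(b) = C1 + Integral(b/cos(b), b)


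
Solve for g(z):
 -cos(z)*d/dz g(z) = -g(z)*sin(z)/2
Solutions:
 g(z) = C1/sqrt(cos(z))


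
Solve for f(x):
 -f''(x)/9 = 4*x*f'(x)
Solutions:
 f(x) = C1 + C2*erf(3*sqrt(2)*x)


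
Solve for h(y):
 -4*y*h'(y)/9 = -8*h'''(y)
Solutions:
 h(y) = C1 + Integral(C2*airyai(12^(1/3)*y/6) + C3*airybi(12^(1/3)*y/6), y)


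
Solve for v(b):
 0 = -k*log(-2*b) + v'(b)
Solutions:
 v(b) = C1 + b*k*log(-b) + b*k*(-1 + log(2))


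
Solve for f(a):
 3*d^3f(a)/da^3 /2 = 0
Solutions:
 f(a) = C1 + C2*a + C3*a^2


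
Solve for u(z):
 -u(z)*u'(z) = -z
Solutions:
 u(z) = -sqrt(C1 + z^2)
 u(z) = sqrt(C1 + z^2)


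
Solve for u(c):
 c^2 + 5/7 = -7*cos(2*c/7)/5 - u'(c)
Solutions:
 u(c) = C1 - c^3/3 - 5*c/7 - 49*sin(c/7)*cos(c/7)/5


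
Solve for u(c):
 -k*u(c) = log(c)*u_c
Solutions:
 u(c) = C1*exp(-k*li(c))


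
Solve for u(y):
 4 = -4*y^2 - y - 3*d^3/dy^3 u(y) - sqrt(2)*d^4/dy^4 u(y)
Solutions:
 u(y) = C1 + C2*y + C3*y^2 + C4*exp(-3*sqrt(2)*y/2) - y^5/45 + y^4*(-3 + 8*sqrt(2))/216 + y^3*(-52 + 3*sqrt(2))/162


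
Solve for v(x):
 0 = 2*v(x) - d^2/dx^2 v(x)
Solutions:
 v(x) = C1*exp(-sqrt(2)*x) + C2*exp(sqrt(2)*x)


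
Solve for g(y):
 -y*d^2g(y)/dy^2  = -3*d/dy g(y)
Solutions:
 g(y) = C1 + C2*y^4


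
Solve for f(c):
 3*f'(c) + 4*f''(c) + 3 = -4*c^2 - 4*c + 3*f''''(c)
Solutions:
 f(c) = C1 + C2*exp(-2^(1/3)*c*(8/(sqrt(473) + 27)^(1/3) + 2^(1/3)*(sqrt(473) + 27)^(1/3))/12)*sin(2^(1/3)*sqrt(3)*c*(-2^(1/3)*(sqrt(473) + 27)^(1/3) + 8/(sqrt(473) + 27)^(1/3))/12) + C3*exp(-2^(1/3)*c*(8/(sqrt(473) + 27)^(1/3) + 2^(1/3)*(sqrt(473) + 27)^(1/3))/12)*cos(2^(1/3)*sqrt(3)*c*(-2^(1/3)*(sqrt(473) + 27)^(1/3) + 8/(sqrt(473) + 27)^(1/3))/12) + C4*exp(2^(1/3)*c*(8/(sqrt(473) + 27)^(1/3) + 2^(1/3)*(sqrt(473) + 27)^(1/3))/6) - 4*c^3/9 + 10*c^2/9 - 107*c/27


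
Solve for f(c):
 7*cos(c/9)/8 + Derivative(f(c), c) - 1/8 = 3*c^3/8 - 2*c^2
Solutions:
 f(c) = C1 + 3*c^4/32 - 2*c^3/3 + c/8 - 63*sin(c/9)/8


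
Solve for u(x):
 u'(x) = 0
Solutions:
 u(x) = C1


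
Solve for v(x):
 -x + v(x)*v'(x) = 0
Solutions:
 v(x) = -sqrt(C1 + x^2)
 v(x) = sqrt(C1 + x^2)


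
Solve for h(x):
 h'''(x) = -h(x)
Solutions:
 h(x) = C3*exp(-x) + (C1*sin(sqrt(3)*x/2) + C2*cos(sqrt(3)*x/2))*exp(x/2)


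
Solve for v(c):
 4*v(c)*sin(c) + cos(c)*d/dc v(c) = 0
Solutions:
 v(c) = C1*cos(c)^4


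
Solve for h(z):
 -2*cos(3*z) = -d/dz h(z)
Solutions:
 h(z) = C1 + 2*sin(3*z)/3


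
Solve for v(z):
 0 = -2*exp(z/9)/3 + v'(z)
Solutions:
 v(z) = C1 + 6*exp(z/9)


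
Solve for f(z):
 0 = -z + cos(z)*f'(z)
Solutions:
 f(z) = C1 + Integral(z/cos(z), z)


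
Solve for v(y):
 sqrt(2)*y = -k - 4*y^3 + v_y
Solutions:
 v(y) = C1 + k*y + y^4 + sqrt(2)*y^2/2


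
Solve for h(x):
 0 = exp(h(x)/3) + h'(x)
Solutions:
 h(x) = 3*log(1/(C1 + x)) + 3*log(3)


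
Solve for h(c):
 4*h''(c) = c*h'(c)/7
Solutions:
 h(c) = C1 + C2*erfi(sqrt(14)*c/28)


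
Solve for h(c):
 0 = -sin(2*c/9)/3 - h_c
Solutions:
 h(c) = C1 + 3*cos(2*c/9)/2


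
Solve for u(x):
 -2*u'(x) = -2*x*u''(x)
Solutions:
 u(x) = C1 + C2*x^2


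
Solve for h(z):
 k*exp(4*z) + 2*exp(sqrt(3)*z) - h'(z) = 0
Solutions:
 h(z) = C1 + k*exp(4*z)/4 + 2*sqrt(3)*exp(sqrt(3)*z)/3


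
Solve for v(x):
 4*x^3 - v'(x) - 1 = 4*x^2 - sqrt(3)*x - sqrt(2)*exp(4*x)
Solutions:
 v(x) = C1 + x^4 - 4*x^3/3 + sqrt(3)*x^2/2 - x + sqrt(2)*exp(4*x)/4


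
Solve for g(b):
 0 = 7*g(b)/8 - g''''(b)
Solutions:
 g(b) = C1*exp(-14^(1/4)*b/2) + C2*exp(14^(1/4)*b/2) + C3*sin(14^(1/4)*b/2) + C4*cos(14^(1/4)*b/2)


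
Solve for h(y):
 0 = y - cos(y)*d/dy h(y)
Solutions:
 h(y) = C1 + Integral(y/cos(y), y)


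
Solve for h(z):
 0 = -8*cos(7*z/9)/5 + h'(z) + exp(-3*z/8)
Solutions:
 h(z) = C1 + 72*sin(7*z/9)/35 + 8*exp(-3*z/8)/3


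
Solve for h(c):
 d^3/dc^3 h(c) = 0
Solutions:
 h(c) = C1 + C2*c + C3*c^2


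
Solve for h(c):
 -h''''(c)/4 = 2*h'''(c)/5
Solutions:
 h(c) = C1 + C2*c + C3*c^2 + C4*exp(-8*c/5)


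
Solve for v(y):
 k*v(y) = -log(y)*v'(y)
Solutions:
 v(y) = C1*exp(-k*li(y))


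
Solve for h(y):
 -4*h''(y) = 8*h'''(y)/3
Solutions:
 h(y) = C1 + C2*y + C3*exp(-3*y/2)


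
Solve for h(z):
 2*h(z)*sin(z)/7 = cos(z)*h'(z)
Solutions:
 h(z) = C1/cos(z)^(2/7)


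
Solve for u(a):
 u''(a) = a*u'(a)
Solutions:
 u(a) = C1 + C2*erfi(sqrt(2)*a/2)


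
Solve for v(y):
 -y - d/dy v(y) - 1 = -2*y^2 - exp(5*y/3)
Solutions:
 v(y) = C1 + 2*y^3/3 - y^2/2 - y + 3*exp(5*y/3)/5


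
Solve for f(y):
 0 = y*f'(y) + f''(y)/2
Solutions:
 f(y) = C1 + C2*erf(y)


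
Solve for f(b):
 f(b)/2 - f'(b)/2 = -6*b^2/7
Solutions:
 f(b) = C1*exp(b) - 12*b^2/7 - 24*b/7 - 24/7


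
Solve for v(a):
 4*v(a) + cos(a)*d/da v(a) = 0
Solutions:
 v(a) = C1*(sin(a)^2 - 2*sin(a) + 1)/(sin(a)^2 + 2*sin(a) + 1)


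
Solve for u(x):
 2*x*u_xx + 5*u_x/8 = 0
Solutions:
 u(x) = C1 + C2*x^(11/16)


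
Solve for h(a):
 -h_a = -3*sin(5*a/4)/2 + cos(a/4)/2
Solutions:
 h(a) = C1 - 2*sin(a/4) - 6*cos(5*a/4)/5


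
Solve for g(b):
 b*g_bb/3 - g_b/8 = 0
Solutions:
 g(b) = C1 + C2*b^(11/8)


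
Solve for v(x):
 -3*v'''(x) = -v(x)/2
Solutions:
 v(x) = C3*exp(6^(2/3)*x/6) + (C1*sin(2^(2/3)*3^(1/6)*x/4) + C2*cos(2^(2/3)*3^(1/6)*x/4))*exp(-6^(2/3)*x/12)


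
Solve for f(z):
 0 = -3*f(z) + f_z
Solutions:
 f(z) = C1*exp(3*z)


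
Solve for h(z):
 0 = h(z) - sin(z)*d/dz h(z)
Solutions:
 h(z) = C1*sqrt(cos(z) - 1)/sqrt(cos(z) + 1)


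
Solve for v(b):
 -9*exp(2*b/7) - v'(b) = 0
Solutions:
 v(b) = C1 - 63*exp(2*b/7)/2


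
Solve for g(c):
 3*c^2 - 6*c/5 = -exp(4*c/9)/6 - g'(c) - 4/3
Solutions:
 g(c) = C1 - c^3 + 3*c^2/5 - 4*c/3 - 3*exp(4*c/9)/8


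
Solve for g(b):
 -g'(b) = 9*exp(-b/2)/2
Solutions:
 g(b) = C1 + 9*exp(-b/2)


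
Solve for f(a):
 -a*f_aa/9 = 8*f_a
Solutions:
 f(a) = C1 + C2/a^71


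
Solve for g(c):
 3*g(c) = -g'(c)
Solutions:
 g(c) = C1*exp(-3*c)


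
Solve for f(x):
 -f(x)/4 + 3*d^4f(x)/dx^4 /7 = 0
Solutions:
 f(x) = C1*exp(-sqrt(2)*3^(3/4)*7^(1/4)*x/6) + C2*exp(sqrt(2)*3^(3/4)*7^(1/4)*x/6) + C3*sin(sqrt(2)*3^(3/4)*7^(1/4)*x/6) + C4*cos(sqrt(2)*3^(3/4)*7^(1/4)*x/6)


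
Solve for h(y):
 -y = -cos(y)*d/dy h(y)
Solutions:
 h(y) = C1 + Integral(y/cos(y), y)


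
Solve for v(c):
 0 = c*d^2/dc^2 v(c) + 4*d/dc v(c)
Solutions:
 v(c) = C1 + C2/c^3


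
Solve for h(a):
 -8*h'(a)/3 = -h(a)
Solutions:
 h(a) = C1*exp(3*a/8)


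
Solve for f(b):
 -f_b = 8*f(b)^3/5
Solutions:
 f(b) = -sqrt(10)*sqrt(-1/(C1 - 8*b))/2
 f(b) = sqrt(10)*sqrt(-1/(C1 - 8*b))/2


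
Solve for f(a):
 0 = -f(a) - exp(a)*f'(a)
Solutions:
 f(a) = C1*exp(exp(-a))


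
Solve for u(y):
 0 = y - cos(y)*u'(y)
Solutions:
 u(y) = C1 + Integral(y/cos(y), y)


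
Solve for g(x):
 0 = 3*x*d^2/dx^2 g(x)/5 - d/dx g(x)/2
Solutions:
 g(x) = C1 + C2*x^(11/6)


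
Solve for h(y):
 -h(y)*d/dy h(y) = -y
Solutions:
 h(y) = -sqrt(C1 + y^2)
 h(y) = sqrt(C1 + y^2)


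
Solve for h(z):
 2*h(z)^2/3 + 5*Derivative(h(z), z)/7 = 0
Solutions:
 h(z) = 15/(C1 + 14*z)


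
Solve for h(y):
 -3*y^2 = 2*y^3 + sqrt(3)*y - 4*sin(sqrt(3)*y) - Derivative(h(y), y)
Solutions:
 h(y) = C1 + y^4/2 + y^3 + sqrt(3)*y^2/2 + 4*sqrt(3)*cos(sqrt(3)*y)/3


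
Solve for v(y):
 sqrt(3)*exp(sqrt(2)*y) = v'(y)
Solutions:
 v(y) = C1 + sqrt(6)*exp(sqrt(2)*y)/2


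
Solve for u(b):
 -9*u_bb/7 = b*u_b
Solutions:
 u(b) = C1 + C2*erf(sqrt(14)*b/6)


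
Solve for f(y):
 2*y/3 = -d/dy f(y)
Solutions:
 f(y) = C1 - y^2/3


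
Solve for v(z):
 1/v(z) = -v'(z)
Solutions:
 v(z) = -sqrt(C1 - 2*z)
 v(z) = sqrt(C1 - 2*z)


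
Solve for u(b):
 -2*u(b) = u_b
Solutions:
 u(b) = C1*exp(-2*b)


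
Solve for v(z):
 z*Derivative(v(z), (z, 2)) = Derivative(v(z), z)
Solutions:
 v(z) = C1 + C2*z^2


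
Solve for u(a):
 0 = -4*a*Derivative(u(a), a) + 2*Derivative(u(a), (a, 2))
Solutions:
 u(a) = C1 + C2*erfi(a)


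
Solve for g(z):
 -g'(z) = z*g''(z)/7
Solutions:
 g(z) = C1 + C2/z^6


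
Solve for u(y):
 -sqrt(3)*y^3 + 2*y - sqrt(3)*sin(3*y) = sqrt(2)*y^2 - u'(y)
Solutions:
 u(y) = C1 + sqrt(3)*y^4/4 + sqrt(2)*y^3/3 - y^2 - sqrt(3)*cos(3*y)/3


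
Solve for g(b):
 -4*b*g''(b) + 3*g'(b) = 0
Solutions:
 g(b) = C1 + C2*b^(7/4)


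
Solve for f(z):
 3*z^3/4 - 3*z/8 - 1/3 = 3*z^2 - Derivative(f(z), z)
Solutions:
 f(z) = C1 - 3*z^4/16 + z^3 + 3*z^2/16 + z/3


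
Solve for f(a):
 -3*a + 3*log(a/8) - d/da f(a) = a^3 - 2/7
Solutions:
 f(a) = C1 - a^4/4 - 3*a^2/2 + 3*a*log(a) - 9*a*log(2) - 19*a/7


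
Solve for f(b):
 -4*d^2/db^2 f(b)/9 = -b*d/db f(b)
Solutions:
 f(b) = C1 + C2*erfi(3*sqrt(2)*b/4)


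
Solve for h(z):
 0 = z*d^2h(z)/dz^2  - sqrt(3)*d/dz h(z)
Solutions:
 h(z) = C1 + C2*z^(1 + sqrt(3))


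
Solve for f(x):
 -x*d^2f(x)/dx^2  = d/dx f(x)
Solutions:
 f(x) = C1 + C2*log(x)


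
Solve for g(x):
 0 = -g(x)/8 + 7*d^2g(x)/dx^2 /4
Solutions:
 g(x) = C1*exp(-sqrt(14)*x/14) + C2*exp(sqrt(14)*x/14)


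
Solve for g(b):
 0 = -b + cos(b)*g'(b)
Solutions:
 g(b) = C1 + Integral(b/cos(b), b)


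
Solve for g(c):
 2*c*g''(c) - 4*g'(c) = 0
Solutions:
 g(c) = C1 + C2*c^3


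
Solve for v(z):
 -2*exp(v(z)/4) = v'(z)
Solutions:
 v(z) = 4*log(1/(C1 + 2*z)) + 8*log(2)


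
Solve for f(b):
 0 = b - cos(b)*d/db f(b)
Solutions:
 f(b) = C1 + Integral(b/cos(b), b)


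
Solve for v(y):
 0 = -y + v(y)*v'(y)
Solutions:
 v(y) = -sqrt(C1 + y^2)
 v(y) = sqrt(C1 + y^2)


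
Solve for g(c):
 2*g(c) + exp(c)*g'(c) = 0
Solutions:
 g(c) = C1*exp(2*exp(-c))


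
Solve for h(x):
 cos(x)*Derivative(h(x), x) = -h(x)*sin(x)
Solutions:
 h(x) = C1*cos(x)


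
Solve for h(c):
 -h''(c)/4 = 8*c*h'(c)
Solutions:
 h(c) = C1 + C2*erf(4*c)


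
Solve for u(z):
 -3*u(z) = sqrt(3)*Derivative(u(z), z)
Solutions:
 u(z) = C1*exp(-sqrt(3)*z)


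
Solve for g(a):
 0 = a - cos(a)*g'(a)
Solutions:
 g(a) = C1 + Integral(a/cos(a), a)


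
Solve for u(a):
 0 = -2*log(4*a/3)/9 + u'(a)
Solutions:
 u(a) = C1 + 2*a*log(a)/9 - 2*a*log(3)/9 - 2*a/9 + 4*a*log(2)/9


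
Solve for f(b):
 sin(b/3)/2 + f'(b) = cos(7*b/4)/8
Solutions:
 f(b) = C1 + sin(7*b/4)/14 + 3*cos(b/3)/2


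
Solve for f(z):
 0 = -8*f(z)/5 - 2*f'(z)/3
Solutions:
 f(z) = C1*exp(-12*z/5)


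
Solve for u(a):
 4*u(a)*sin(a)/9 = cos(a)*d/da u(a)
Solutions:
 u(a) = C1/cos(a)^(4/9)


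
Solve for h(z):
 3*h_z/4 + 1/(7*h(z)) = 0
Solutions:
 h(z) = -sqrt(C1 - 168*z)/21
 h(z) = sqrt(C1 - 168*z)/21


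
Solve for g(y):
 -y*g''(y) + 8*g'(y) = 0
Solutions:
 g(y) = C1 + C2*y^9


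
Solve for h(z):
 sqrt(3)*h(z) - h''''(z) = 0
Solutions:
 h(z) = C1*exp(-3^(1/8)*z) + C2*exp(3^(1/8)*z) + C3*sin(3^(1/8)*z) + C4*cos(3^(1/8)*z)


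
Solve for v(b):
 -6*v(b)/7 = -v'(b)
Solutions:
 v(b) = C1*exp(6*b/7)


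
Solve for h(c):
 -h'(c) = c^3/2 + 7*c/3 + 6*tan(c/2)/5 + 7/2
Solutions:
 h(c) = C1 - c^4/8 - 7*c^2/6 - 7*c/2 + 12*log(cos(c/2))/5


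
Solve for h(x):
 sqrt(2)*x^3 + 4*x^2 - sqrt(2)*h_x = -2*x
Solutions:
 h(x) = C1 + x^4/4 + 2*sqrt(2)*x^3/3 + sqrt(2)*x^2/2


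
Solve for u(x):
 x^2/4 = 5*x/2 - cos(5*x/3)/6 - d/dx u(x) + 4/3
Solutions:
 u(x) = C1 - x^3/12 + 5*x^2/4 + 4*x/3 - sin(5*x/3)/10


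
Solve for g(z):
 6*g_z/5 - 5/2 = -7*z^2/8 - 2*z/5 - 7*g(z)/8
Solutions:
 g(z) = C1*exp(-35*z/48) - z^2 + 16*z/7 - 68/245


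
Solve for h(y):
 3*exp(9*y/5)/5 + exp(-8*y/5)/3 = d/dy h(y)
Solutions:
 h(y) = C1 + exp(9*y/5)/3 - 5*exp(-8*y/5)/24


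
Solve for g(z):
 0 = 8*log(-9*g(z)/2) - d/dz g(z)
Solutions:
 -Integral(1/(log(-_y) - log(2) + 2*log(3)), (_y, g(z)))/8 = C1 - z


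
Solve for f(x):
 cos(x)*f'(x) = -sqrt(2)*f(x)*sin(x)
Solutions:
 f(x) = C1*cos(x)^(sqrt(2))


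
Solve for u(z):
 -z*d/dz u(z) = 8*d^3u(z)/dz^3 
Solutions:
 u(z) = C1 + Integral(C2*airyai(-z/2) + C3*airybi(-z/2), z)


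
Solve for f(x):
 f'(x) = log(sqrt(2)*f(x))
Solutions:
 -2*Integral(1/(2*log(_y) + log(2)), (_y, f(x))) = C1 - x


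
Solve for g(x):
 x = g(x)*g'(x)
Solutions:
 g(x) = -sqrt(C1 + x^2)
 g(x) = sqrt(C1 + x^2)


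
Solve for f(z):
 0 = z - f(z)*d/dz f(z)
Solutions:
 f(z) = -sqrt(C1 + z^2)
 f(z) = sqrt(C1 + z^2)


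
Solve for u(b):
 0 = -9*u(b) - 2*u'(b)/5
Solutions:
 u(b) = C1*exp(-45*b/2)


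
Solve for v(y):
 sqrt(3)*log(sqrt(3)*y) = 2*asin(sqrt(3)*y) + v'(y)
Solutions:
 v(y) = C1 + sqrt(3)*y*(log(y) - 1) - 2*y*asin(sqrt(3)*y) + sqrt(3)*y*log(3)/2 - 2*sqrt(3)*sqrt(1 - 3*y^2)/3


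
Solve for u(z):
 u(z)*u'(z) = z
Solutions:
 u(z) = -sqrt(C1 + z^2)
 u(z) = sqrt(C1 + z^2)


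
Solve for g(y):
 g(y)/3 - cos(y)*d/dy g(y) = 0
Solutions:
 g(y) = C1*(sin(y) + 1)^(1/6)/(sin(y) - 1)^(1/6)


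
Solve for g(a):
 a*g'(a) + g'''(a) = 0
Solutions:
 g(a) = C1 + Integral(C2*airyai(-a) + C3*airybi(-a), a)


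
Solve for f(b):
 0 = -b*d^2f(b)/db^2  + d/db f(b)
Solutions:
 f(b) = C1 + C2*b^2


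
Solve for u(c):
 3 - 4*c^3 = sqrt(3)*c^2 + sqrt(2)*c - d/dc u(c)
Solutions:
 u(c) = C1 + c^4 + sqrt(3)*c^3/3 + sqrt(2)*c^2/2 - 3*c


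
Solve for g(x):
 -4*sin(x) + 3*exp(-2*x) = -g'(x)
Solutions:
 g(x) = C1 - 4*cos(x) + 3*exp(-2*x)/2


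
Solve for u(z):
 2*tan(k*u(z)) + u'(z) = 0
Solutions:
 u(z) = Piecewise((-asin(exp(C1*k - 2*k*z))/k + pi/k, Ne(k, 0)), (nan, True))
 u(z) = Piecewise((asin(exp(C1*k - 2*k*z))/k, Ne(k, 0)), (nan, True))


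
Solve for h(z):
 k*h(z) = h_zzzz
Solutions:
 h(z) = C1*exp(-k^(1/4)*z) + C2*exp(k^(1/4)*z) + C3*exp(-I*k^(1/4)*z) + C4*exp(I*k^(1/4)*z)


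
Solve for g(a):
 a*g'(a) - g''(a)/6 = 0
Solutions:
 g(a) = C1 + C2*erfi(sqrt(3)*a)


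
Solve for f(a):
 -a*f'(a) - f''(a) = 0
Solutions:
 f(a) = C1 + C2*erf(sqrt(2)*a/2)


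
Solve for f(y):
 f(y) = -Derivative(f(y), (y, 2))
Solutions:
 f(y) = C1*sin(y) + C2*cos(y)


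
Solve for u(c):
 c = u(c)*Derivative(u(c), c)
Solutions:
 u(c) = -sqrt(C1 + c^2)
 u(c) = sqrt(C1 + c^2)


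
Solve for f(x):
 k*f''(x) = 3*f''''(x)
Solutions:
 f(x) = C1 + C2*x + C3*exp(-sqrt(3)*sqrt(k)*x/3) + C4*exp(sqrt(3)*sqrt(k)*x/3)


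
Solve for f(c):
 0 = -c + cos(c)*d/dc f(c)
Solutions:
 f(c) = C1 + Integral(c/cos(c), c)


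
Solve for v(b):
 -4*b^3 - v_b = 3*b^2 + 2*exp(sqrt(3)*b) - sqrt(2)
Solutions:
 v(b) = C1 - b^4 - b^3 + sqrt(2)*b - 2*sqrt(3)*exp(sqrt(3)*b)/3


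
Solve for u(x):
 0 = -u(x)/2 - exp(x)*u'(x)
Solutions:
 u(x) = C1*exp(exp(-x)/2)
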